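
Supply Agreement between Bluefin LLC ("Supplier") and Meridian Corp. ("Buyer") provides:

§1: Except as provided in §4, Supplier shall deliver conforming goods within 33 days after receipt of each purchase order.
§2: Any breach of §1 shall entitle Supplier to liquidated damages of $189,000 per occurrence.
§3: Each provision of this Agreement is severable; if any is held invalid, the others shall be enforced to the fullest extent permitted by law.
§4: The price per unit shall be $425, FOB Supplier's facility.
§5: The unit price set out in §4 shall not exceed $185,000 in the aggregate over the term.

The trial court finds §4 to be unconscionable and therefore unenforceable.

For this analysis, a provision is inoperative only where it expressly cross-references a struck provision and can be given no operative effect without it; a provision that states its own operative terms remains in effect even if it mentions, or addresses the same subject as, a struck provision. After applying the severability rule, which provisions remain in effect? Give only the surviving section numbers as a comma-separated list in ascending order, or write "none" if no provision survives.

§4 is struck. §5 has no operative effect of its own apart from §4 and is therefore inoperative. Although §1 refers to §4, its operative terms do not depend on §4, so it remains in effect. §3 is a severability clause and preserves every provision that can still be given independent effect. That leaves §1, §2, and §3 in effect.

1, 2, 3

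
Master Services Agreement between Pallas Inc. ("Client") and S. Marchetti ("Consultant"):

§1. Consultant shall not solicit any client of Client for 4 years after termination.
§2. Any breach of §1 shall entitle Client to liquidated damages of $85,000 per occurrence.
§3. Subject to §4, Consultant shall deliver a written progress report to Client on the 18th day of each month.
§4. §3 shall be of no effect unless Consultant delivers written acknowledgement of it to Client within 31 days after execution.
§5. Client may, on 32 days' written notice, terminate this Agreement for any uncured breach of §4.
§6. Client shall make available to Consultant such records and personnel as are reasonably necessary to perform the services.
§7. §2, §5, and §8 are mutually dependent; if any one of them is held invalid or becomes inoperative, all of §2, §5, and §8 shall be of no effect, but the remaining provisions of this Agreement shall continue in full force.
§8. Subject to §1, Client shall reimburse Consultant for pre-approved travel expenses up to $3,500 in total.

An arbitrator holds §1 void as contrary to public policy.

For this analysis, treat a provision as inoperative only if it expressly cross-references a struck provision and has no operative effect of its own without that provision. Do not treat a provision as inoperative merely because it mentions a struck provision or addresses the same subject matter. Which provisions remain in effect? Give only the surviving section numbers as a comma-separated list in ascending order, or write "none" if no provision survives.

3, 4, 6, 7

§1 is struck. §2 does nothing except set the liquidated-damages amount by reference to §1; with §1 gone it has no independent effect and is inoperative. §7 declares §2, §5, and §8 mutually dependent; since one of them has fallen, all of them are of no effect. That brings down §5 and §8 as well. The remainder continues in force under §7. §3, §4, §6, and §7 remain in effect.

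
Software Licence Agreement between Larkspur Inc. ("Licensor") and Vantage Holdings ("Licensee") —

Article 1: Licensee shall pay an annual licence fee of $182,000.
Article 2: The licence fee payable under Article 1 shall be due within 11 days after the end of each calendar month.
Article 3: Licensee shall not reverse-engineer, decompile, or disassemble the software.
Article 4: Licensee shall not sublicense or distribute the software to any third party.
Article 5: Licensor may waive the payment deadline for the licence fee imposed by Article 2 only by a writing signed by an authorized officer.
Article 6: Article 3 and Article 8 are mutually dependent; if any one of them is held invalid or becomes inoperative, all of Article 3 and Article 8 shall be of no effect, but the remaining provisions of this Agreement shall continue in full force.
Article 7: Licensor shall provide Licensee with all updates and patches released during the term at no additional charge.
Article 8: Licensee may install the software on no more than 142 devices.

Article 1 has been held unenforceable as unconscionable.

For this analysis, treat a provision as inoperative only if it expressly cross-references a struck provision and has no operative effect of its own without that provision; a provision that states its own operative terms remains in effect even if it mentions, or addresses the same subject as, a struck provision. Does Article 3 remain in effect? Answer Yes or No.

Article 1 is struck. The whole of Article 2 is the payment deadline for the licence fee, defined by reference to Article 1, so Article 2 cannot stand once Article 1 is removed. Article 5 merely fixes the waiver condition for Article 2; with Article 2 gone it has nothing to operate on and falls away. Article 6 ties Article 3 and Article 8 together, but none of those is affected here; the remaining provisions continue in force under Article 6. That leaves Article 3, Article 4, Article 6, Article 7, and Article 8 in effect. Article 3 is among the surviving provisions, so the answer is yes.

Yes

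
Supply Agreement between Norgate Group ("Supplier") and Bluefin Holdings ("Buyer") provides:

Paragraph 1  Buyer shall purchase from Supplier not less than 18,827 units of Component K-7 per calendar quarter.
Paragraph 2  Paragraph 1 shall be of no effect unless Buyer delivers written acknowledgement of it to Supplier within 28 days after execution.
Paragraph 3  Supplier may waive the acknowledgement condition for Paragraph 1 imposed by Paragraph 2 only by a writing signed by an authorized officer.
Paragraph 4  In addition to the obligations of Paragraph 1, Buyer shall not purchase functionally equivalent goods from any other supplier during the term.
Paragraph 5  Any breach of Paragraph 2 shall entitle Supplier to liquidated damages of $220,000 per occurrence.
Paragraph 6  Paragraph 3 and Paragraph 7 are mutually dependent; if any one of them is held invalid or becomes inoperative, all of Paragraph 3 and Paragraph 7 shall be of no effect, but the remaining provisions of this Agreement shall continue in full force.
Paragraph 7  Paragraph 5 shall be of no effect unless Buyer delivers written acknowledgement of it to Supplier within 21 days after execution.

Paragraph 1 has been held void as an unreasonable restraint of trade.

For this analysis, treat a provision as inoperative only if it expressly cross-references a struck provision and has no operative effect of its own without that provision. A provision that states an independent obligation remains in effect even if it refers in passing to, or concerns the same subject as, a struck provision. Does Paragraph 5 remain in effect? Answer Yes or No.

Paragraph 1 is struck. The only function of Paragraph 2 is the acknowledgement condition for Paragraph 1, so it cannot stand once Paragraph 1 is removed. The only function of Paragraph 3 is the waiver condition for Paragraph 2, so it cannot stand once Paragraph 2 is removed. Paragraph 5 does nothing except set the liquidated-damages amount by reference to Paragraph 2; with Paragraph 2 gone it has no independent effect and is inoperative. The only function of Paragraph 7 is the acknowledgement condition for Paragraph 5, so it cannot stand once Paragraph 5 is removed. Although Paragraph 4 refers to Paragraph 1, its operative terms do not depend on Paragraph 1, so it remains in effect. Paragraph 6 declares Paragraph 3 and Paragraph 7 mutually dependent; since one of them has fallen, all of them are of no effect. The remainder continues in force under Paragraph 6. That leaves Paragraph 4 and Paragraph 6 in effect. Paragraph 5 is among the inoperative provisions, so the answer is no.

No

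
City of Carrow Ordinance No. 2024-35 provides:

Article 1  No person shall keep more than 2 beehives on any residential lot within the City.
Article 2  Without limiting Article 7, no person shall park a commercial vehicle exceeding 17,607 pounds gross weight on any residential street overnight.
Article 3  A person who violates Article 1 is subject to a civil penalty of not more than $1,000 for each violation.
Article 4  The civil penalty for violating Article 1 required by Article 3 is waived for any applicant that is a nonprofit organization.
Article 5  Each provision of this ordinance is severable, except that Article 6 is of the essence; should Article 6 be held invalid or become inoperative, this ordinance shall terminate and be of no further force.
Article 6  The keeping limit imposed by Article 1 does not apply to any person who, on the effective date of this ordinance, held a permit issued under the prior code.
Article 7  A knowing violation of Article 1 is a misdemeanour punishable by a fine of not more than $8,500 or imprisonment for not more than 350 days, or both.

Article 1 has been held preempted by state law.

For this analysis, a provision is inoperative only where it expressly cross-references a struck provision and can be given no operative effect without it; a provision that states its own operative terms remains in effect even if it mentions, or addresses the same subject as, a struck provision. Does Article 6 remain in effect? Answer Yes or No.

Article 1 is struck. Article 3 merely fixes the civil penalty for violating Article 1; with Article 1 gone it has nothing to operate on and falls away. The only function of Article 6 is the grandfather exemption from Article 1, so it cannot stand once Article 1 is removed. The only function of Article 7 is the criminal penalty for violating Article 1, so it cannot stand once Article 1 is removed. Article 4 operates only by reference to Article 3, so it falls with Article 3. Article 5 makes Article 6 an essential term, and Article 6 has been rendered inoperative by the cascade; under Article 5, the entire ordinance is therefore void. No provision of the ordinance survives. Article 6 is among the inoperative provisions, so the answer is no.

No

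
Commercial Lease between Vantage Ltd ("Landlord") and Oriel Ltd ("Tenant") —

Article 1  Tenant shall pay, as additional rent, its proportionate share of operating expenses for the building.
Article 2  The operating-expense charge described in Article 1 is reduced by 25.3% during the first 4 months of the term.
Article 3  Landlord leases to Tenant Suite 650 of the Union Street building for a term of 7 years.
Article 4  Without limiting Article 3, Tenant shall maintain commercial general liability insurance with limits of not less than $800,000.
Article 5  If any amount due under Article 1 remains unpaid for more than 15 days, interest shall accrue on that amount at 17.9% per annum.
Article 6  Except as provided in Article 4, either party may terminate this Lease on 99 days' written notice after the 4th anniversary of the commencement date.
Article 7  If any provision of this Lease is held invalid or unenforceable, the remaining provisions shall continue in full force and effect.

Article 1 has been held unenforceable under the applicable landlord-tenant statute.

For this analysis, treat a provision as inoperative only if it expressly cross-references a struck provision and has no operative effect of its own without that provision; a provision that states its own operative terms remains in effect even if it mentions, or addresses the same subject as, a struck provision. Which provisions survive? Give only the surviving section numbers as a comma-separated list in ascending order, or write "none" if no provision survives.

3, 4, 6, 7

Article 1 is struck. The whole of Article 2 is the introductory reduction to the operating-expense charge, defined by reference to Article 1, so Article 2 cannot stand once Article 1 is removed. Article 5 has no operative effect of its own apart from Article 1 and is therefore inoperative. Under the severability clause in Article 7, the remaining provisions continue in force. The provisions still in force are Article 3, Article 4, Article 6, and Article 7.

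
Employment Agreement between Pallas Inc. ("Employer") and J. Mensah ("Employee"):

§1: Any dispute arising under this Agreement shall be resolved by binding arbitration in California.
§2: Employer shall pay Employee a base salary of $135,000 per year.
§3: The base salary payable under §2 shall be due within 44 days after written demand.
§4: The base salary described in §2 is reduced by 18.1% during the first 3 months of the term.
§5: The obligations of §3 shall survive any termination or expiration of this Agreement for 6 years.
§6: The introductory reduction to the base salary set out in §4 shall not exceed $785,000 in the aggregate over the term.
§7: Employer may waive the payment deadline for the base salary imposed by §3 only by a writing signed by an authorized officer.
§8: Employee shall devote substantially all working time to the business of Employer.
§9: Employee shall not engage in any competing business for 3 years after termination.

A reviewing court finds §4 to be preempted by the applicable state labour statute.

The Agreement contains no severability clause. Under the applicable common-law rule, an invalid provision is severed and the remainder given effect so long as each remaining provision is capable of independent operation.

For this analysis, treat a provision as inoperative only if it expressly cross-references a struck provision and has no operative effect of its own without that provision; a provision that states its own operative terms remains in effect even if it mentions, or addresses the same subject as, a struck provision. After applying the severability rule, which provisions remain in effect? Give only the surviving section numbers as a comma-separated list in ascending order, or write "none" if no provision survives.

1, 2, 3, 5, 7, 8, 9

§4 is struck. The whole of §6 is the aggregate cap on the introductory reduction to the base salary, defined by reference to §4, so §6 cannot stand once §4 is removed. Under the stated default rule, only provisions that cannot operate independently fall away; the rest are enforced. That leaves §1, §2, §3, §5, §7, §8, and §9 in effect.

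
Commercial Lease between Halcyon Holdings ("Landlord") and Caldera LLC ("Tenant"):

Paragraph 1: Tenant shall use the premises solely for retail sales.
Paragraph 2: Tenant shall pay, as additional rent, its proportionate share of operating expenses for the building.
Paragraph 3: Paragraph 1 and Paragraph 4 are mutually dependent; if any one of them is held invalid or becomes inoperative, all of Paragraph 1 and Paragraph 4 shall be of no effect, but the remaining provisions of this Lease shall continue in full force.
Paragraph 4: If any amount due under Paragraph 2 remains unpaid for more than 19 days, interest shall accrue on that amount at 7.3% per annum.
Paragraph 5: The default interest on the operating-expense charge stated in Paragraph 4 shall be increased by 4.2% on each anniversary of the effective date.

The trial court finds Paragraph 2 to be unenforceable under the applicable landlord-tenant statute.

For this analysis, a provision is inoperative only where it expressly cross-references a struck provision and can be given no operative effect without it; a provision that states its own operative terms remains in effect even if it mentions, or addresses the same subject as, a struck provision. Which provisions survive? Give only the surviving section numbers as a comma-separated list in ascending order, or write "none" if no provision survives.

Paragraph 2 is struck. The whole of Paragraph 4 is the default interest on the operating-expense charge, defined by reference to Paragraph 2, so Paragraph 4 cannot stand once Paragraph 2 is removed. Paragraph 5 has no operative effect of its own apart from Paragraph 4 and is therefore inoperative. Paragraph 3 declares Paragraph 1 and Paragraph 4 mutually dependent; since one of them has fallen, all of them are of no effect. That brings down Paragraph 1 as well. The remainder continues in force under Paragraph 3. Only Paragraph 3 remains in effect.

3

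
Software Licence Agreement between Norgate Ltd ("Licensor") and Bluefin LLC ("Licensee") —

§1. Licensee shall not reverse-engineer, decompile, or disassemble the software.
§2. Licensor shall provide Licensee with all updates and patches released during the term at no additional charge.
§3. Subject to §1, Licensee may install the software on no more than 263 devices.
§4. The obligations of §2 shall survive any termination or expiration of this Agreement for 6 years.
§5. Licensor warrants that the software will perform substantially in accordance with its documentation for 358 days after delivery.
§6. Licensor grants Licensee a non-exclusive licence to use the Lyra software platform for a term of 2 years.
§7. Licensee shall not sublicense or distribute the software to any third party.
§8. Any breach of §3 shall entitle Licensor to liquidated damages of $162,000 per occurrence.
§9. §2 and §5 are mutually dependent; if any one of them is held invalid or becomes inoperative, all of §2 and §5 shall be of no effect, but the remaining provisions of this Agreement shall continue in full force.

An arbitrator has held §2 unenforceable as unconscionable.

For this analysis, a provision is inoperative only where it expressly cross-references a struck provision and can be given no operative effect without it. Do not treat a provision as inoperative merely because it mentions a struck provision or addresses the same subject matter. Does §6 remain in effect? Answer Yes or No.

§2 is struck. The only function of §4 is the survival period for §2, so it cannot stand once §2 is removed. §9 declares §2 and §5 mutually dependent; since one of them has fallen, all of them are of no effect. That brings down §5 as well. The remainder continues in force under §9. The provisions still in force are §1, §3, §6, §7, §8, and §9. §6 is among the surviving provisions, so the answer is yes.

Yes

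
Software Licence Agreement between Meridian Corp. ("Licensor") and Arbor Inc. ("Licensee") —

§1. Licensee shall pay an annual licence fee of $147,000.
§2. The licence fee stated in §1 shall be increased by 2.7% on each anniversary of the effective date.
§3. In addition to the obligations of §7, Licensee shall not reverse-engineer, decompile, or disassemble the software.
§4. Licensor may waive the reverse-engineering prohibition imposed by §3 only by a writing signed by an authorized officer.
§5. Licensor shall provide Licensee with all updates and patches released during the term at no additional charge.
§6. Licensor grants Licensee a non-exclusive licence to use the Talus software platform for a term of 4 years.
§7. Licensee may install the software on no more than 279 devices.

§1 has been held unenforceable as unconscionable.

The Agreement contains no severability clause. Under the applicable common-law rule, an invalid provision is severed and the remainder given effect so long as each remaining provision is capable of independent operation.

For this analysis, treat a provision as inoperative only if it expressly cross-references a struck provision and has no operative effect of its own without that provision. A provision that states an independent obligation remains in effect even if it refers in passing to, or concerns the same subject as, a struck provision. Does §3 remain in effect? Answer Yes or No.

§1 is struck. §2 does nothing except set the escalation of the licence fee by reference to §1; with §1 gone it has no independent effect and is inoperative. Under the stated default rule, only provisions that cannot operate independently fall away; the rest are enforced. §3, §4, §5, §6, and §7 remain in effect. §3 is among the surviving provisions, so the answer is yes.

Yes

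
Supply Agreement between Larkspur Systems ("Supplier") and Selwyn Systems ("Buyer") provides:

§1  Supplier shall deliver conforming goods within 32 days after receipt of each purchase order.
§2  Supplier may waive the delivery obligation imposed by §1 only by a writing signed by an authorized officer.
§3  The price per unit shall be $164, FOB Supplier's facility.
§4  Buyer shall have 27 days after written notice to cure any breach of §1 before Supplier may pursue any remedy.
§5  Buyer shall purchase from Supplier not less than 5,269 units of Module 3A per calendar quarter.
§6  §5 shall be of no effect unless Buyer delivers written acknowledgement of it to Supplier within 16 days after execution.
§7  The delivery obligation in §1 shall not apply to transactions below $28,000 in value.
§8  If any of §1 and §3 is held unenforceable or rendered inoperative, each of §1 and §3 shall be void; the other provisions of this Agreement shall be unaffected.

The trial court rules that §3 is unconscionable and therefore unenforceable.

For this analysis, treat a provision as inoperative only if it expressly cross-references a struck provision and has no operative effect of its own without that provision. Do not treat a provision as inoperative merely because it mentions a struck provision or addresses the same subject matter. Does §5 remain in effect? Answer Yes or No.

Yes

§3 is struck. No other provision's operative terms depend on §3. §8 declares §1 and §3 mutually dependent; since one of them has fallen, all of them are of no effect. That brings down §1 as well. §2, §4, and §7 in turn depend solely on a provision now struck and likewise fall. The remainder continues in force under §8. That leaves §5, §6, and §8 in effect. §5 is among the surviving provisions, so the answer is yes.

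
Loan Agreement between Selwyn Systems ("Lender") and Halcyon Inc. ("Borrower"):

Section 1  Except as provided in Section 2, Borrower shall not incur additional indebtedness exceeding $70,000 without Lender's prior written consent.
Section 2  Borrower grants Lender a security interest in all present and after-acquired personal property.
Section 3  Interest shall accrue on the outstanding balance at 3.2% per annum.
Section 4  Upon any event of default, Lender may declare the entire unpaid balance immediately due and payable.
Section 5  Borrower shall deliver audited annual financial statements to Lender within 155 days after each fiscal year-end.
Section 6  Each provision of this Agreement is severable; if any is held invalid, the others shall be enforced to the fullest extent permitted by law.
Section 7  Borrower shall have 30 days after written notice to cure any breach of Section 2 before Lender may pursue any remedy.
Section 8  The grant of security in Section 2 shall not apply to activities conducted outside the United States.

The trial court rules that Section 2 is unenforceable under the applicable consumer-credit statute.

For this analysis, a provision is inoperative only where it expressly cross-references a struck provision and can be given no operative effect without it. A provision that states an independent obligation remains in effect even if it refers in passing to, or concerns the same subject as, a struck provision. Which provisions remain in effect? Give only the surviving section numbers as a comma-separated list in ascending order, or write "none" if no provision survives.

1, 3, 4, 5, 6

Section 2 is struck. Section 7 has no operative effect of its own apart from Section 2 and is therefore inoperative. Section 8 does nothing except set the carve-out from the grant of security by reference to Section 2; with Section 2 gone it has no independent effect and is inoperative. Although Section 1 refers to Section 2, its operative terms do not depend on Section 2, so it remains in effect. Section 6 is a severability clause and preserves every provision that can still be given independent effect. The provisions still in force are Section 1, Section 3, Section 4, Section 5, and Section 6.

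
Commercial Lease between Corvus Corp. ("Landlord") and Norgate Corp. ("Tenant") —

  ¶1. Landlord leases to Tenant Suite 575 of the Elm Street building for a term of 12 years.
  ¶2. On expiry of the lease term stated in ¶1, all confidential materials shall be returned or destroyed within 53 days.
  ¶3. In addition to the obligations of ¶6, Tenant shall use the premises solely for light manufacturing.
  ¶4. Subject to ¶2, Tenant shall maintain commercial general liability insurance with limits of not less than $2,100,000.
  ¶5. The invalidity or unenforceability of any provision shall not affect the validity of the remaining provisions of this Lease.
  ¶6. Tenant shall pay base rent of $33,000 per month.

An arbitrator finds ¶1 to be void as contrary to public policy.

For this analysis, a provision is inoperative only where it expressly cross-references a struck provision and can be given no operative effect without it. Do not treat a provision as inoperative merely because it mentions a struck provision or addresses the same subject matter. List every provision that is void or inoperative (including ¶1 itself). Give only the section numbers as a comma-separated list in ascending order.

¶1 is struck. ¶2 operates only by reference to ¶1, so it falls with ¶1. Although ¶4 refers to ¶2, its operative terms do not depend on ¶2, so it remains in effect. Under the severability clause in ¶5, the remaining provisions continue in force. ¶3, ¶4, ¶5, and ¶6 remain in effect.

1, 2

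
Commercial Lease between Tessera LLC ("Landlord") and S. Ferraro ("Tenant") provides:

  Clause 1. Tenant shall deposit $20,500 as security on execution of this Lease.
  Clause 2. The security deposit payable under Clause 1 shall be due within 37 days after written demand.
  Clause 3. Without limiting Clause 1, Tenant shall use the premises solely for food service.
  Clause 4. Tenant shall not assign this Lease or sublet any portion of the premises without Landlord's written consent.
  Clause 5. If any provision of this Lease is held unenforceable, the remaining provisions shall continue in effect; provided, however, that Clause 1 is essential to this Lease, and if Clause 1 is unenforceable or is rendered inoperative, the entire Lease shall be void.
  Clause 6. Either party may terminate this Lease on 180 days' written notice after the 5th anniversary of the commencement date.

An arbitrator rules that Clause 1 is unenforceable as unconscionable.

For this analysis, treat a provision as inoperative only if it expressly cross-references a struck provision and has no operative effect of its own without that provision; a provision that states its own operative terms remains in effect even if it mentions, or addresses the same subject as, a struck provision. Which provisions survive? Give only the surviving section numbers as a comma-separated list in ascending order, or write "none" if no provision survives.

Clause 1 is struck. Clause 2 operates only by reference to Clause 1, so it falls with Clause 1. Clause 5 makes Clause 1 an essential term, and Clause 1 is the provision held invalid; under Clause 5, the entire Lease is therefore void. No provision of the Lease survives.

none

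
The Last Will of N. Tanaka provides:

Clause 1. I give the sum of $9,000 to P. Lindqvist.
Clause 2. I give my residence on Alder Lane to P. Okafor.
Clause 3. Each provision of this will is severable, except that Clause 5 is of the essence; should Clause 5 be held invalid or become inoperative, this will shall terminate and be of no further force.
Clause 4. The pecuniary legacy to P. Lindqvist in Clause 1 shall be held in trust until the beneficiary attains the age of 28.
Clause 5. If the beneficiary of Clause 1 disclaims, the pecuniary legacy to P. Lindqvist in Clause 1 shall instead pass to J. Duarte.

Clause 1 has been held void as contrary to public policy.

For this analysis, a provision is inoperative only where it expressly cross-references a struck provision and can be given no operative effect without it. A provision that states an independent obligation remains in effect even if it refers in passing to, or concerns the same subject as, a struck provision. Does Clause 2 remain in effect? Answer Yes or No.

Clause 1 is struck. Clause 4 has no operative effect of its own apart from Clause 1 and is therefore inoperative. Clause 5 has no operative effect of its own apart from Clause 1 and is therefore inoperative. Clause 3 makes Clause 5 an essential term, and Clause 5 has been rendered inoperative by the cascade; under Clause 3, the entire will is therefore void. No provision of the will survives. Clause 2 is among the inoperative provisions, so the answer is no.

No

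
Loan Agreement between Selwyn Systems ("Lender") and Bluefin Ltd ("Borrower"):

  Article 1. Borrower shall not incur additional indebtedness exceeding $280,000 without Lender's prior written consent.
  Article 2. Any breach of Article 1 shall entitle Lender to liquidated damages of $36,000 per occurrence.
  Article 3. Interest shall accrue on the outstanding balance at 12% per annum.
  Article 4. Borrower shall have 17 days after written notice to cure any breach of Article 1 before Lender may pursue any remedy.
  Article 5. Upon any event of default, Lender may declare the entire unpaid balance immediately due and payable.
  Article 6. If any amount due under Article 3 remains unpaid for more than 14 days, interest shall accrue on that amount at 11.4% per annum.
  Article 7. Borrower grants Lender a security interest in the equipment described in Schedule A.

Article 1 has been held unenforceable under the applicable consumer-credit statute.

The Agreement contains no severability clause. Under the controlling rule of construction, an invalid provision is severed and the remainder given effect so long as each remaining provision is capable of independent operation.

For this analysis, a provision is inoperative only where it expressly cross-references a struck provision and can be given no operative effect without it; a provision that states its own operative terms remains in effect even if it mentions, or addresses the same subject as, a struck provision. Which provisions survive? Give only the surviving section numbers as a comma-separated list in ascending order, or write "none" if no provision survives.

3, 5, 6, 7

Article 1 is struck. Article 2 does nothing except set the liquidated-damages amount by reference to Article 1; with Article 1 gone it has no independent effect and is inoperative. The only function of Article 4 is the cure period for breach of Article 1, so it cannot stand once Article 1 is removed. With no severability clause, the stated default rule severs what cannot stand and enforces each remaining provision that can operate on its own. That leaves Article 3, Article 5, Article 6, and Article 7 in effect.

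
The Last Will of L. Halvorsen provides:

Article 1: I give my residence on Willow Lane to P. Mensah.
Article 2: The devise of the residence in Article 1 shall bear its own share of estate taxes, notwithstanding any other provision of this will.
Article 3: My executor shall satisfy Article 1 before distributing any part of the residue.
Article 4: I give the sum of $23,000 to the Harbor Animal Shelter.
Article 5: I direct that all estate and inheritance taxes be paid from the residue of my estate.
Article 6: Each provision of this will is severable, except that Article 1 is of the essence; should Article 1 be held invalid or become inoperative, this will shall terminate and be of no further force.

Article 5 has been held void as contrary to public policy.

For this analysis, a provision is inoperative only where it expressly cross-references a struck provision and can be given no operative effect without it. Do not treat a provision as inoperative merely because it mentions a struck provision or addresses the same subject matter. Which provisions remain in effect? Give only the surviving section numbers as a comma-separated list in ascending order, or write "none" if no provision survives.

Article 5 is struck. Nothing else in the will is defined by reference to Article 5. Article 6 makes Article 1 an essential term, but Article 1 is unaffected, so the severability proviso in Article 6 preserves the remaining provisions. The provisions still in force are Article 1, Article 2, Article 3, Article 4, and Article 6.

1, 2, 3, 4, 6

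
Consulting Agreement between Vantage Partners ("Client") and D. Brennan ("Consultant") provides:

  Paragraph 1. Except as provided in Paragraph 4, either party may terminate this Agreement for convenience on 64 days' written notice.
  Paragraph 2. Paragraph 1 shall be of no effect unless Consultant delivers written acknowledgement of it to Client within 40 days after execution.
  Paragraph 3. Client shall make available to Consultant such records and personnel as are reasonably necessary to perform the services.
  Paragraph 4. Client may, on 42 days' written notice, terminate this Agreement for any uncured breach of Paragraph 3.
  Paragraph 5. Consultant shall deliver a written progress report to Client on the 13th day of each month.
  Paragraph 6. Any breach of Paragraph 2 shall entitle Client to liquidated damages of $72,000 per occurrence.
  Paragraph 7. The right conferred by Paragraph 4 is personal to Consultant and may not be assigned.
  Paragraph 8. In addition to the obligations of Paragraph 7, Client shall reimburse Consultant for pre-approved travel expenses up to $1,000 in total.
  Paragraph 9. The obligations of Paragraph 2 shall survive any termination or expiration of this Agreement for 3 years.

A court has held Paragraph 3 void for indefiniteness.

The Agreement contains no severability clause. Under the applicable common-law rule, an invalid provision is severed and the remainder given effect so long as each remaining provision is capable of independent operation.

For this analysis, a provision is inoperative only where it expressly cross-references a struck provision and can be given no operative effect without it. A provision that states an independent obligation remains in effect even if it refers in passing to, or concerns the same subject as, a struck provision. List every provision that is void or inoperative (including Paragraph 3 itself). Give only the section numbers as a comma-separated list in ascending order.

Paragraph 3 is struck. Paragraph 4 has no operative effect of its own apart from Paragraph 3 and is therefore inoperative. Paragraph 7 operates only by reference to Paragraph 4, so it falls with Paragraph 4. Paragraph 1 mentions Paragraph 4 but its own obligation stands independently of Paragraph 4, so Paragraph 1 is not affected. Paragraph 8 mentions Paragraph 7 but its own obligation stands independently of Paragraph 7, so Paragraph 8 is not affected. With no severability clause, the stated default rule severs what cannot stand and enforces each remaining provision that can operate on its own. The provisions still in force are Paragraph 1, Paragraph 2, Paragraph 5, Paragraph 6, Paragraph 8, and Paragraph 9.

3, 4, 7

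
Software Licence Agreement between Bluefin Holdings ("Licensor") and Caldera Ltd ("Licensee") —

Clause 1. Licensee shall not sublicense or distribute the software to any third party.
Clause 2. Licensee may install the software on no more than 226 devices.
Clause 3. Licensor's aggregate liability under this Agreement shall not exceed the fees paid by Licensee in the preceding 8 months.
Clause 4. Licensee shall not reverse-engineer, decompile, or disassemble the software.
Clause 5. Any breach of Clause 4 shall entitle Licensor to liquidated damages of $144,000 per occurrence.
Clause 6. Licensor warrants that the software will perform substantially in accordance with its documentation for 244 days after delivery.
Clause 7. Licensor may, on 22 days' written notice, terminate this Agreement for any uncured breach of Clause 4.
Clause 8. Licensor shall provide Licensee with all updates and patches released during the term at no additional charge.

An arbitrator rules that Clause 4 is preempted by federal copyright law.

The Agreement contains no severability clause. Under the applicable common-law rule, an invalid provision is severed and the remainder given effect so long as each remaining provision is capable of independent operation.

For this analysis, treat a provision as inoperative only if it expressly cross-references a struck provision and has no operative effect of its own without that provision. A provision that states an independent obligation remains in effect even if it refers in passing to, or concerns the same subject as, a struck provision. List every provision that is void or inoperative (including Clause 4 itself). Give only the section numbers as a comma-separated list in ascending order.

4, 5, 7

Clause 4 is struck. Clause 5 operates only by reference to Clause 4, so it falls with Clause 4. The only function of Clause 7 is the termination right for breach of Clause 4, so it cannot stand once Clause 4 is removed. Under the stated default rule, only provisions that cannot operate independently fall away; the rest are enforced. Clause 1, Clause 2, Clause 3, Clause 6, and Clause 8 remain in effect.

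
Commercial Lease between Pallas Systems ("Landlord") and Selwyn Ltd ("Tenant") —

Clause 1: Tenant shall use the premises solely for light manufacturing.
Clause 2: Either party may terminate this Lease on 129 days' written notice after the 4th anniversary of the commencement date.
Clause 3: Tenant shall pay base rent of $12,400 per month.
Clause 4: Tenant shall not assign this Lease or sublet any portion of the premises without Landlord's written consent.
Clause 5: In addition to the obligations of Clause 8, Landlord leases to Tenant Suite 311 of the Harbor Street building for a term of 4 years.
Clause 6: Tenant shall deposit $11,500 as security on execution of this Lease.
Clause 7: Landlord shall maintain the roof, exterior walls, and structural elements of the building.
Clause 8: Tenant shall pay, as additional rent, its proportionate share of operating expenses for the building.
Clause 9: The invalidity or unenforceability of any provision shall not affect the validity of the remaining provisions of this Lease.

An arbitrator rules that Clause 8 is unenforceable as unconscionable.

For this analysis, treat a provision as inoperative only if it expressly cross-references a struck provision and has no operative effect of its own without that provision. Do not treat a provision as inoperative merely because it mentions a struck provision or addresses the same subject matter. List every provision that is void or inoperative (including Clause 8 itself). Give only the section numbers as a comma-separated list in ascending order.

Clause 8 is struck. Clause 5 mentions Clause 8 but its own obligation stands independently of Clause 8, so Clause 5 is not affected. No other provision's operative terms depend on Clause 8. Under the severability clause in Clause 9, the remaining provisions continue in force. That leaves Clause 1, Clause 2, Clause 3, Clause 4, Clause 5, Clause 6, Clause 7, and Clause 9 in effect.

8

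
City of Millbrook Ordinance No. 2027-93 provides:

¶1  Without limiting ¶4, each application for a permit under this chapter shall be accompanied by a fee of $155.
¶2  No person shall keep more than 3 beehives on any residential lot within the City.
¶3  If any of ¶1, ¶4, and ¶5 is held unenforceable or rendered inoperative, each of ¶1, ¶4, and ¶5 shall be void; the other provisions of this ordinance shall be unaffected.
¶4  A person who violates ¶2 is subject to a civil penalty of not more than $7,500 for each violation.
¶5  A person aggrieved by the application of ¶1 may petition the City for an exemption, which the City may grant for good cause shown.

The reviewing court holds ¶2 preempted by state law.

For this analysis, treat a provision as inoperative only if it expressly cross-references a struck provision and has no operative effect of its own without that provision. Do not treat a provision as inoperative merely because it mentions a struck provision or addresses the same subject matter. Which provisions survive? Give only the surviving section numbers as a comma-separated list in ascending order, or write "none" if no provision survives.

¶2 is struck. ¶4 operates only by reference to ¶2, so it falls with ¶2. ¶3 declares ¶1, ¶4, and ¶5 mutually dependent; since one of them has fallen, all of them are of no effect. That brings down ¶1 and ¶5 as well. The remainder continues in force under ¶3. Only ¶3 remains in effect.

3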